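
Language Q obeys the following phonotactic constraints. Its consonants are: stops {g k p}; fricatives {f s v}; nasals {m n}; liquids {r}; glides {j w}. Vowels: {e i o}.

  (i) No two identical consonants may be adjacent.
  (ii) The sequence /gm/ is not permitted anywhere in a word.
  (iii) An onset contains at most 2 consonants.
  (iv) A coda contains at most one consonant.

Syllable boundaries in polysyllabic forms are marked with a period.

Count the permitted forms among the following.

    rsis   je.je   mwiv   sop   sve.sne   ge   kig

7

rsis — σ1 onset /rs/ (2C), coda /s/ ok → permitted
je.je — σ1 onset /j/, coda /∅/ ok; σ2 onset /j/, coda /∅/ ok → permitted
mwiv — σ1 onset /mw/ (2C), coda /v/ ok → permitted
sop — σ1 onset /s/, coda /p/ ok → permitted
sve.sne — σ1 onset /sv/ (2C), coda /∅/ ok; σ2 onset /sn/ (2C), coda /∅/ ok → permitted
ge — σ1 onset /g/, coda /∅/ ok → permitted
kig — σ1 onset /k/, coda /g/ ok → permitted
Permitted: rsis, je.je, mwiv, sop, sve.sne, ge, kig → 7.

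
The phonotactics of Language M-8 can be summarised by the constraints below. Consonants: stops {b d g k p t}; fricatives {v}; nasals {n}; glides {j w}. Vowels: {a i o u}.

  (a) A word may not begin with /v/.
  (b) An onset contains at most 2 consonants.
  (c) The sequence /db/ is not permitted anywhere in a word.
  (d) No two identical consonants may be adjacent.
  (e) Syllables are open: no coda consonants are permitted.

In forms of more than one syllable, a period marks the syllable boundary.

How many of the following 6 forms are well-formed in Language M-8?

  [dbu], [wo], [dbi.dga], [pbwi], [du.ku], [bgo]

[dbu] — violates constraint (c): contains banned sequence /db/ → ill-formed
[wo] — σ1 onset /w/, coda /∅/ ok → well-formed
[dbi.dga] — violates constraint (c): contains banned sequence /db/ → ill-formed
[pbwi] — violates constraint (b): syllable 1 onset /pbw/ has 3 consonants (> 2) → ill-formed
[du.ku] — σ1 onset /d/, coda /∅/ ok; σ2 onset /k/, coda /∅/ ok → well-formed
[bgo] — σ1 onset /bg/ (2C), coda /∅/ ok → well-formed
Well-formed: [wo], [du.ku], [bgo] → 3.

3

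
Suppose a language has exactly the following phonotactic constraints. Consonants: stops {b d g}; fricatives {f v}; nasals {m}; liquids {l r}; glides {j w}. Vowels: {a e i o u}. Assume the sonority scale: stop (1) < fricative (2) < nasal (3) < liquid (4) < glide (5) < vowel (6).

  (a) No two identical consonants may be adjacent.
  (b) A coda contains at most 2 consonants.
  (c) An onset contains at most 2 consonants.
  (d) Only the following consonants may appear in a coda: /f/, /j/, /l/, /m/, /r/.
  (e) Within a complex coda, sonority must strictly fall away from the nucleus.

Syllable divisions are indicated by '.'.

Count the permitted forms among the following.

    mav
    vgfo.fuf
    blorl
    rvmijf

0

mav — violates constraint (d): syllable 1 coda contains /v/, which is not a licensed coda consonant → not permitted
vgfo.fuf — violates constraint (c): syllable 1 onset /vgf/ has 3 consonants (> 2) → not permitted
blorl — violates constraint (e): syllable 1 coda /rl/: /r/ (liquid, 4) → /l/ (liquid, 4) does not fall → not permitted
rvmijf — violates constraint (c): syllable 1 onset /rvm/ has 3 consonants (> 2) → not permitted
No form is permitted → 0.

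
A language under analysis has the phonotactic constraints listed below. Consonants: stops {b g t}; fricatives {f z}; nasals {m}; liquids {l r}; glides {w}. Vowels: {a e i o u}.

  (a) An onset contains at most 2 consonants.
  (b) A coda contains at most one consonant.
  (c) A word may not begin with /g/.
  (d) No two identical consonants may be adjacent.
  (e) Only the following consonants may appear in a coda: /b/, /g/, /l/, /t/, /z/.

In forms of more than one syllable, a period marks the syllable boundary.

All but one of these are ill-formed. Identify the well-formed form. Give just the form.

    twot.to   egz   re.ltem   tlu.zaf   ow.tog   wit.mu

twot.to — violates constraint (d): adjacent identical consonants /tt/ → ill-formed
egz — violates constraint (b): syllable 1 coda /gz/ has 2 consonants (> 1) → ill-formed
re.ltem — violates constraint (e): syllable 2 coda contains /m/, which is not a licensed coda consonant → ill-formed
tlu.zaf — violates constraint (e): syllable 2 coda contains /f/, which is not a licensed coda consonant → ill-formed
ow.tog — violates constraint (e): syllable 1 coda contains /w/, which is not a licensed coda consonant → ill-formed
wit.mu — σ1 onset /w/, coda /t/ ok; σ2 onset /m/, coda /∅/ ok → well-formed

wit.mu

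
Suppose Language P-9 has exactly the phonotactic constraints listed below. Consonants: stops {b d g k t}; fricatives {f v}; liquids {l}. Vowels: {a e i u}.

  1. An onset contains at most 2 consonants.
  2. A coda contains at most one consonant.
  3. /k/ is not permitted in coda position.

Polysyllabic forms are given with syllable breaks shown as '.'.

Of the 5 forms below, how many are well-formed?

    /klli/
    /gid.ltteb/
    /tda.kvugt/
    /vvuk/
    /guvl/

/klli/ — violates constraint 1: syllable 1 onset /kll/ has 3 consonants (> 2) → ill-formed
/gid.ltteb/ — violates constraint 1: syllable 2 onset /ltt/ has 3 consonants (> 2) → ill-formed
/tda.kvugt/ — violates constraint 2: syllable 2 coda /gt/ has 2 consonants (> 1) → ill-formed
/vvuk/ — violates constraint 3: syllable 1 coda contains /k/ → ill-formed
/guvl/ — violates constraint 2: syllable 1 coda /vl/ has 2 consonants (> 1) → ill-formed
No form is well-formed → 0.

0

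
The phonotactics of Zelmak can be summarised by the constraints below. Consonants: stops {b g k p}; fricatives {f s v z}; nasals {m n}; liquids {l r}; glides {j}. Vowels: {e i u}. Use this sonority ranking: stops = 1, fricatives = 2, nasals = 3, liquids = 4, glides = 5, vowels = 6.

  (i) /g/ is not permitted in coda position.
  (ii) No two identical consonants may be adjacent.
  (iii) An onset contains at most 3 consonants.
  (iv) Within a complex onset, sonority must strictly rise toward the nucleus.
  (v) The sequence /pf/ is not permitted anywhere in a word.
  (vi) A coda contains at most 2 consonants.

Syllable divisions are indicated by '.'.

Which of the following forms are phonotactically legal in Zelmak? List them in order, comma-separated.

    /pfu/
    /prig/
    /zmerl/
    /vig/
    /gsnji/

/zmerl/

/pfu/ — violates constraint (v): contains banned sequence /pf/ → phonotactically illegal
/prig/ — violates constraint (i): syllable 1 coda contains /g/ → phonotactically illegal
/zmerl/ — σ1 onset /zm/ (2→3 rises), coda /rl/ (2C) ok → phonotactically legal
/vig/ — violates constraint (i): syllable 1 coda contains /g/ → phonotactically illegal
/gsnji/ — violates constraint (iii): syllable 1 onset /gsnj/ has 4 consonants (> 3) → phonotactically illegal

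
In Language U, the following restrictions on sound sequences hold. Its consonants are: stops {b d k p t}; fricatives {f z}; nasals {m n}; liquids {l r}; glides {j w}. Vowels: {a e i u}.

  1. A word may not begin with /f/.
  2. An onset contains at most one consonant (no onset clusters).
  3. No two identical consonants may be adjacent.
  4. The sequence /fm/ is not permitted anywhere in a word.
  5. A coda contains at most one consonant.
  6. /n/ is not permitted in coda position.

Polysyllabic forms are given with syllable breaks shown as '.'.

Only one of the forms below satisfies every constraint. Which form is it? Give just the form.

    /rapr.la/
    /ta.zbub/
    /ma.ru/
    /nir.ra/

/rapr.la/ — violates constraint 5: syllable 1 coda /pr/ has 2 consonants (> 1) → ill-formed
/ta.zbub/ — violates constraint 2: syllable 2 onset /zb/ has 2 consonants (> 1) → ill-formed
/ma.ru/ — σ1 onset /m/, coda /∅/ ok; σ2 onset /r/, coda /∅/ ok → well-formed
/nir.ra/ — violates constraint 3: adjacent identical consonants /rr/ → ill-formed

/ma.ru/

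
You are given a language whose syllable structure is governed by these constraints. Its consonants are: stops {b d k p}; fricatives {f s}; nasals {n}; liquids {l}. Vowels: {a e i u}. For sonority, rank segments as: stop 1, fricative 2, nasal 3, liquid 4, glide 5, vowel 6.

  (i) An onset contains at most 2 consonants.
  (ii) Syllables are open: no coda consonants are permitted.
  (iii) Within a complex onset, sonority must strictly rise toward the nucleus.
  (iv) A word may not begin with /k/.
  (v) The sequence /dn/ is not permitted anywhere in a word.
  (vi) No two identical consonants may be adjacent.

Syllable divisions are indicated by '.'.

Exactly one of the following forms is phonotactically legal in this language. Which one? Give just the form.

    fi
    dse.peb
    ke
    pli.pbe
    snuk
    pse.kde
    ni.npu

fi

fi — σ1 onset /f/, coda /∅/ ok → phonotactically legal
dse.peb — violates constraint (ii): syllable 2 coda /b/ has 1 consonant (> 0) → phonotactically illegal
ke — violates constraint (iv): word begins with /k/ → phonotactically illegal
pli.pbe — violates constraint (iii): syllable 2 onset /pb/: /p/ (stop, 1) → /b/ (stop, 1) does not rise → phonotactically illegal
snuk — violates constraint (ii): syllable 1 coda /k/ has 1 consonant (> 0) → phonotactically illegal
pse.kde — violates constraint (iii): syllable 2 onset /kd/: /k/ (stop, 1) → /d/ (stop, 1) does not rise → phonotactically illegal
ni.npu — violates constraint (iii): syllable 2 onset /np/: /n/ (nasal, 3) → /p/ (stop, 1) does not rise → phonotactically illegal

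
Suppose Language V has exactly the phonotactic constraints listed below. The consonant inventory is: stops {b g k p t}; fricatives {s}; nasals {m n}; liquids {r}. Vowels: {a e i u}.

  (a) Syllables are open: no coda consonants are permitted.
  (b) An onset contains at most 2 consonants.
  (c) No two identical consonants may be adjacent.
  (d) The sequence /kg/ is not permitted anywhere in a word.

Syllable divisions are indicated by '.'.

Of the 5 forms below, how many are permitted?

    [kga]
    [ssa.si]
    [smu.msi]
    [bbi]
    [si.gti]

2

[kga] — violates constraint (d): contains banned sequence /kg/ → not permitted
[ssa.si] — violates constraint (c): adjacent identical consonants /ss/ → not permitted
[smu.msi] — σ1 onset /sm/ (2C), coda /∅/ ok; σ2 onset /ms/ (2C), coda /∅/ ok → permitted
[bbi] — violates constraint (c): adjacent identical consonants /bb/ → not permitted
[si.gti] — σ1 onset /s/, coda /∅/ ok; σ2 onset /gt/ (2C), coda /∅/ ok → permitted
Permitted: [smu.msi], [si.gti] → 2.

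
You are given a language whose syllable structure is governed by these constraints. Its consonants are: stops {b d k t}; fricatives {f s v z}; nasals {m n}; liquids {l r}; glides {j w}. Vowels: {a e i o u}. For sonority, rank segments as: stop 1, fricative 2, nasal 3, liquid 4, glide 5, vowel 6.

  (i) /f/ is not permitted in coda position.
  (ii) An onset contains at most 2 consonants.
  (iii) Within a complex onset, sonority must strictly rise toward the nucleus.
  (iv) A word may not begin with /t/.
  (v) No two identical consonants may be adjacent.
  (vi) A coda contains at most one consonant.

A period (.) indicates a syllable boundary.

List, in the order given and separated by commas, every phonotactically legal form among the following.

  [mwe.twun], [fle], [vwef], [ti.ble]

[mwe.twun] — σ1 onset /mw/ (3→5 rises), coda /∅/ ok; σ2 onset /tw/ (1→5 rises), coda /n/ ok → phonotactically legal
[fle] — σ1 onset /fl/ (2→4 rises), coda /∅/ ok → phonotactically legal
[vwef] — violates constraint (i): syllable 1 coda contains /f/ → phonotactically illegal
[ti.ble] — violates constraint (iv): word begins with /t/ → phonotactically illegal

[mwe.twun], [fle]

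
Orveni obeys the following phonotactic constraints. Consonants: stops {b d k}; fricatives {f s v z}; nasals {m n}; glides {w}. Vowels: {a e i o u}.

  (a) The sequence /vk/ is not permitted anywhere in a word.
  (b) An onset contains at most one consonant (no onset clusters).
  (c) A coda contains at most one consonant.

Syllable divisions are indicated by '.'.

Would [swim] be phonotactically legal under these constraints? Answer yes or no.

[swim] — violates constraint (b): syllable 1 onset /sw/ has 2 consonants (> 1) → phonotactically illegal

no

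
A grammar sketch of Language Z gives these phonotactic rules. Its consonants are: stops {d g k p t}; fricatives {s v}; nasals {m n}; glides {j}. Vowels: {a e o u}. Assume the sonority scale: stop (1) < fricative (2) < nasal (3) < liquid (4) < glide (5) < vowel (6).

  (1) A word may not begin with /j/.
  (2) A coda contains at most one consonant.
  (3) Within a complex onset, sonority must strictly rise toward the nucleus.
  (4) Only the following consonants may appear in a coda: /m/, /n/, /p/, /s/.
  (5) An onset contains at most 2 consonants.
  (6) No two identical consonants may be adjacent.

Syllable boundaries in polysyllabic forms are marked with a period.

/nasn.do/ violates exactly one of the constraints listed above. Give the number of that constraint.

2

/nasn.do/: syllable 1 coda /sn/ has 2 consonants (> 1).
This is a violation of constraint 2: "A coda contains at most one consonant."
The remaining constraints (1, 3, 4, 5, 6) are satisfied.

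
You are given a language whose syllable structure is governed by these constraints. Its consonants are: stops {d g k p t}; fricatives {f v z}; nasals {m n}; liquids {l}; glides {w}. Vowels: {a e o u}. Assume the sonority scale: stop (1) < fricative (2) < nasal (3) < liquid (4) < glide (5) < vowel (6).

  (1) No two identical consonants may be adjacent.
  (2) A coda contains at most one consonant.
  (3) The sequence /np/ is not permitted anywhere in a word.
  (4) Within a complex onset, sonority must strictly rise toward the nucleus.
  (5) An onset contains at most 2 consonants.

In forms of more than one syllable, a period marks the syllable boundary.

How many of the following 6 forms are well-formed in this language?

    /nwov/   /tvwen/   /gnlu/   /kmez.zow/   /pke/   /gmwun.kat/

1

/nwov/ — σ1 onset /nw/ (3→5 rises), coda /v/ ok → well-formed
/tvwen/ — violates constraint 5: syllable 1 onset /tvw/ has 3 consonants (> 2) → ill-formed
/gnlu/ — violates constraint 5: syllable 1 onset /gnl/ has 3 consonants (> 2) → ill-formed
/kmez.zow/ — violates constraint 1: adjacent identical consonants /zz/ → ill-formed
/pke/ — violates constraint 4: syllable 1 onset /pk/: /p/ (stop, 1) → /k/ (stop, 1) does not rise → ill-formed
/gmwun.kat/ — violates constraint 5: syllable 1 onset /gmw/ has 3 consonants (> 2) → ill-formed
Well-formed: /nwov/ → 1.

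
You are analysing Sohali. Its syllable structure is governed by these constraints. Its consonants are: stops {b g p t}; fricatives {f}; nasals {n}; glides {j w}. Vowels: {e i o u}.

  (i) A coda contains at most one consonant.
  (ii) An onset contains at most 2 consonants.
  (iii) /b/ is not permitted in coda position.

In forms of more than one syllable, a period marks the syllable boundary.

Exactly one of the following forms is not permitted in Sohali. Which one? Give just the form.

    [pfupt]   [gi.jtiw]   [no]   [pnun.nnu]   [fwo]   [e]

[pfupt]

[pfupt] — violates constraint (i): syllable 1 coda /pt/ has 2 consonants (> 1) → not permitted
[gi.jtiw] — σ1 onset /g/, coda /∅/ ok; σ2 onset /jt/ (2C), coda /w/ ok → permitted
[no] — σ1 onset /n/, coda /∅/ ok → permitted
[pnun.nnu] — σ1 onset /pn/ (2C), coda /n/ ok; σ2 onset /nn/ (2C), coda /∅/ ok → permitted
[fwo] — σ1 onset /fw/ (2C), coda /∅/ ok → permitted
[e] — σ1 onset /∅/, coda /∅/ ok → permitted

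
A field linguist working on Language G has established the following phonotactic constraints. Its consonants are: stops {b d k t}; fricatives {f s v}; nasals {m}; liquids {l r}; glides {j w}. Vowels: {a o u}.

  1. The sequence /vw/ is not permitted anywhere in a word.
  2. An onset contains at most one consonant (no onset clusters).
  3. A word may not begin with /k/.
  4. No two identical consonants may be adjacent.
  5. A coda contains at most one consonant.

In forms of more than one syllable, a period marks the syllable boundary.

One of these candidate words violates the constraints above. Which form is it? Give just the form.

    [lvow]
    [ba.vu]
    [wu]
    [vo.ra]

[lvow] — violates constraint 2: syllable 1 onset /lv/ has 2 consonants (> 1) → ill-formed
[ba.vu] — σ1 onset /b/, coda /∅/ ok; σ2 onset /v/, coda /∅/ ok → well-formed
[wu] — σ1 onset /w/, coda /∅/ ok → well-formed
[vo.ra] — σ1 onset /v/, coda /∅/ ok; σ2 onset /r/, coda /∅/ ok → well-formed

[lvow]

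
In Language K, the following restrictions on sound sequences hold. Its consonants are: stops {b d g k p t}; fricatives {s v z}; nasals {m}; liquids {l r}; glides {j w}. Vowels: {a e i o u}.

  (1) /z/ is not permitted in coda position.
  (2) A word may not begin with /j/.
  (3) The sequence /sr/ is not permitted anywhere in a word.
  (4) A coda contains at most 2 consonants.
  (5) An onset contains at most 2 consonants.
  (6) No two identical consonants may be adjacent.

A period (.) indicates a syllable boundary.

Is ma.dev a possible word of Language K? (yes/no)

yes

ma.dev — σ1 onset /m/, coda /∅/ ok; σ2 onset /d/, coda /v/ ok → licit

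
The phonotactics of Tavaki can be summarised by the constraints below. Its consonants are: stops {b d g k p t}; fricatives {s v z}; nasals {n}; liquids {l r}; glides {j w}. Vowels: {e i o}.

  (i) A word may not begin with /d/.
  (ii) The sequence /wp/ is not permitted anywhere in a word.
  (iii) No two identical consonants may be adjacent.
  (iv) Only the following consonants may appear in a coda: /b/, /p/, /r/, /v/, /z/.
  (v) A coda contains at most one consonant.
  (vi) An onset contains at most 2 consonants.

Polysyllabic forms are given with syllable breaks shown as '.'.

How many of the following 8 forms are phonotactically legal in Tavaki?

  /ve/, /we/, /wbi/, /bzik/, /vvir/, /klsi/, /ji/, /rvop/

/ve/ — σ1 onset /v/, coda /∅/ ok → phonotactically legal
/we/ — σ1 onset /w/, coda /∅/ ok → phonotactically legal
/wbi/ — σ1 onset /wb/ (2C), coda /∅/ ok → phonotactically legal
/bzik/ — violates constraint (iv): syllable 1 coda contains /k/, which is not a licensed coda consonant → phonotactically illegal
/vvir/ — violates constraint (iii): adjacent identical consonants /vv/ → phonotactically illegal
/klsi/ — violates constraint (vi): syllable 1 onset /kls/ has 3 consonants (> 2) → phonotactically illegal
/ji/ — σ1 onset /j/, coda /∅/ ok → phonotactically legal
/rvop/ — σ1 onset /rv/ (2C), coda /p/ ok → phonotactically legal
Phonotactically legal: /ve/, /we/, /wbi/, /ji/, /rvop/ → 5.

5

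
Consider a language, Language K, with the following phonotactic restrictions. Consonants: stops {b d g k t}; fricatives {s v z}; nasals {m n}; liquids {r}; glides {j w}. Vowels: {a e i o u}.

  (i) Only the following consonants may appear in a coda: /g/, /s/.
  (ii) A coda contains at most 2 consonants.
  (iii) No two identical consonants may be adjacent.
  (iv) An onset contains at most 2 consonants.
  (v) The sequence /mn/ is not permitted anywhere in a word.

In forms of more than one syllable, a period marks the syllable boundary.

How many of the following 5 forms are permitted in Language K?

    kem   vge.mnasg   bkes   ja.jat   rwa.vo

kem — violates constraint (i): syllable 1 coda contains /m/, which is not a licensed coda consonant → not permitted
vge.mnasg — violates constraint (v): contains banned sequence /mn/ → not permitted
bkes — σ1 onset /bk/ (2C), coda /s/ ok → permitted
ja.jat — violates constraint (i): syllable 2 coda contains /t/, which is not a licensed coda consonant → not permitted
rwa.vo — σ1 onset /rw/ (2C), coda /∅/ ok; σ2 onset /v/, coda /∅/ ok → permitted
Permitted: bkes, rwa.vo → 2.

2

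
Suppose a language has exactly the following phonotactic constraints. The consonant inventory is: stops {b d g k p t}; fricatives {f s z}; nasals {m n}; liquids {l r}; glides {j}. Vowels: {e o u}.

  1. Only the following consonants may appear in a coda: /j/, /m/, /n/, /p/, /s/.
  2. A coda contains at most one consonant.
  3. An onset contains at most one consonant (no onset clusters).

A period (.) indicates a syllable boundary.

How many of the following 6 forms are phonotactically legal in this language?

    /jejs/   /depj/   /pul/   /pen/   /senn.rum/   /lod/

1

/jejs/ — violates constraint 2: syllable 1 coda /js/ has 2 consonants (> 1) → phonotactically illegal
/depj/ — violates constraint 2: syllable 1 coda /pj/ has 2 consonants (> 1) → phonotactically illegal
/pul/ — violates constraint 1: syllable 1 coda contains /l/, which is not a licensed coda consonant → phonotactically illegal
/pen/ — σ1 onset /p/, coda /n/ ok → phonotactically legal
/senn.rum/ — violates constraint 2: syllable 1 coda /nn/ has 2 consonants (> 1) → phonotactically illegal
/lod/ — violates constraint 1: syllable 1 coda contains /d/, which is not a licensed coda consonant → phonotactically illegal
Phonotactically legal: /pen/ → 1.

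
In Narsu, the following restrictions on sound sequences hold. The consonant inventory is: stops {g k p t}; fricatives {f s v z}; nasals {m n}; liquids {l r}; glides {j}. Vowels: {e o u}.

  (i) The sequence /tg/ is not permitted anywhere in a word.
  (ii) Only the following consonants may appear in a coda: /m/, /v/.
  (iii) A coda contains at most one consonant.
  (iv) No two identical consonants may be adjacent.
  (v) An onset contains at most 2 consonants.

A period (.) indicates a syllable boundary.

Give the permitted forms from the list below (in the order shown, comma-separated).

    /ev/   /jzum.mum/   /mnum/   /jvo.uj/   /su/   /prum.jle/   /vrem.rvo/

/ev/ — σ1 onset /∅/, coda /v/ ok → permitted
/jzum.mum/ — violates constraint (iv): adjacent identical consonants /mm/ → not permitted
/mnum/ — σ1 onset /mn/ (2C), coda /m/ ok → permitted
/jvo.uj/ — violates constraint (ii): syllable 2 coda contains /j/, which is not a licensed coda consonant → not permitted
/su/ — σ1 onset /s/, coda /∅/ ok → permitted
/prum.jle/ — σ1 onset /pr/ (2C), coda /m/ ok; σ2 onset /jl/ (2C), coda /∅/ ok → permitted
/vrem.rvo/ — σ1 onset /vr/ (2C), coda /m/ ok; σ2 onset /rv/ (2C), coda /∅/ ok → permitted

/ev/, /mnum/, /su/, /prum.jle/, /vrem.rvo/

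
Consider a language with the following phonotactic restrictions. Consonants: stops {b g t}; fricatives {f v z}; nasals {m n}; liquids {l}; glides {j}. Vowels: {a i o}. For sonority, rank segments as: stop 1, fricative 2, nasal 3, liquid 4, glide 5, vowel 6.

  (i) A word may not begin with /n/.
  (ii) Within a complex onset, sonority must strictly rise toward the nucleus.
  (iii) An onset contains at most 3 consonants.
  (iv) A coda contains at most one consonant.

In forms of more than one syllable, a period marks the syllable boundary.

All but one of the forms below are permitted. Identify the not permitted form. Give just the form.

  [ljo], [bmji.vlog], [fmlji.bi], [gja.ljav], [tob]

[fmlji.bi]

[ljo] — σ1 onset /lj/ (4→5 rises), coda /∅/ ok → permitted
[bmji.vlog] — σ1 onset /bmj/ (1→3→5 rises), coda /∅/ ok; σ2 onset /vl/ (2→4 rises), coda /g/ ok → permitted
[fmlji.bi] — violates constraint (iii): syllable 1 onset /fmlj/ has 4 consonants (> 3) → not permitted
[gja.ljav] — σ1 onset /gj/ (1→5 rises), coda /∅/ ok; σ2 onset /lj/ (4→5 rises), coda /v/ ok → permitted
[tob] — σ1 onset /t/, coda /b/ ok → permitted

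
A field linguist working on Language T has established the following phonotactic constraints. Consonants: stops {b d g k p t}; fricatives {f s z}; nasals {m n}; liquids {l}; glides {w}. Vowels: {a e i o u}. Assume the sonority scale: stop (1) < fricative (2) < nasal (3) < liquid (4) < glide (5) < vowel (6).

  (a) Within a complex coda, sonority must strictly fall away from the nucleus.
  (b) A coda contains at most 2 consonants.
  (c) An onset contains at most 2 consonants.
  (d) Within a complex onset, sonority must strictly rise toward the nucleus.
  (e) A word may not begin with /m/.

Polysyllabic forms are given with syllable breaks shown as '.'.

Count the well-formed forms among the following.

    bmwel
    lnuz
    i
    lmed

bmwel — violates constraint (c): syllable 1 onset /bmw/ has 3 consonants (> 2) → ill-formed
lnuz — violates constraint (d): syllable 1 onset /ln/: /l/ (liquid, 4) → /n/ (nasal, 3) does not rise → ill-formed
i — σ1 onset /∅/, coda /∅/ ok → well-formed
lmed — violates constraint (d): syllable 1 onset /lm/: /l/ (liquid, 4) → /m/ (nasal, 3) does not rise → ill-formed
Well-formed: i → 1.

1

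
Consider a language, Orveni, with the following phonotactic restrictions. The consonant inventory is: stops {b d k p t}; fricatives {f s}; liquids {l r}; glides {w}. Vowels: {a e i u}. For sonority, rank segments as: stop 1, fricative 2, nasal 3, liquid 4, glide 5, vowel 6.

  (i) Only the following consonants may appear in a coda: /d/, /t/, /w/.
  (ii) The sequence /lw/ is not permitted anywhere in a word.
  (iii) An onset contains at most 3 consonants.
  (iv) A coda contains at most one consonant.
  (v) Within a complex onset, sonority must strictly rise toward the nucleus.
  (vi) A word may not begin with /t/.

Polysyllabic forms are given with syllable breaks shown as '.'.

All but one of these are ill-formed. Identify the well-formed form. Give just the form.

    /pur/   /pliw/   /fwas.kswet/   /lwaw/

/pur/ — violates constraint (i): syllable 1 coda contains /r/, which is not a licensed coda consonant → ill-formed
/pliw/ — σ1 onset /pl/ (1→4 rises), coda /w/ ok → well-formed
/fwas.kswet/ — violates constraint (i): syllable 1 coda contains /s/, which is not a licensed coda consonant → ill-formed
/lwaw/ — violates constraint (ii): contains banned sequence /lw/ → ill-formed

/pliw/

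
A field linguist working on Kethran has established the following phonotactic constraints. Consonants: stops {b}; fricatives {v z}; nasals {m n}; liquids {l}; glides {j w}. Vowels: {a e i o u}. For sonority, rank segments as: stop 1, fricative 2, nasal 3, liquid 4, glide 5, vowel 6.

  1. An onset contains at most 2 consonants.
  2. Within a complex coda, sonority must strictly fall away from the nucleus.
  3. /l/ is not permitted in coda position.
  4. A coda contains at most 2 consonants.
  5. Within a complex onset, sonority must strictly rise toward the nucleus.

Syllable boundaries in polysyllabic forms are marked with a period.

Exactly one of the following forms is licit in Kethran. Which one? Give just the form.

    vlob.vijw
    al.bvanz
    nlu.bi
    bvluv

vlob.vijw — violates constraint 2: syllable 2 coda /jw/: /j/ (glide, 5) → /w/ (glide, 5) does not fall → illicit
al.bvanz — violates constraint 3: syllable 1 coda contains /l/ → illicit
nlu.bi — σ1 onset /nl/ (3→4 rises), coda /∅/ ok; σ2 onset /b/, coda /∅/ ok → licit
bvluv — violates constraint 1: syllable 1 onset /bvl/ has 3 consonants (> 2) → illicit

nlu.bi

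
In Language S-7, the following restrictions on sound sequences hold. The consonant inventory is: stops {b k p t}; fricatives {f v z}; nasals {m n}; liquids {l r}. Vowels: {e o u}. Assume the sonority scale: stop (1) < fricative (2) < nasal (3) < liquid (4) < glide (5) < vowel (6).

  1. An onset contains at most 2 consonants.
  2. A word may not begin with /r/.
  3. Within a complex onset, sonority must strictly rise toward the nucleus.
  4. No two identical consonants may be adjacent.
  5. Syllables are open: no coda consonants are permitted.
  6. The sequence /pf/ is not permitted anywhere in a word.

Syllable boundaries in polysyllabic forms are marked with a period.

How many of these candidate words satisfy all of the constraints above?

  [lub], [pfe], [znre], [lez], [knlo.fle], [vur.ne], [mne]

[lub] — violates constraint 5: syllable 1 coda /b/ has 1 consonant (> 0) → ill-formed
[pfe] — violates constraint 6: contains banned sequence /pf/ → ill-formed
[znre] — violates constraint 1: syllable 1 onset /znr/ has 3 consonants (> 2) → ill-formed
[lez] — violates constraint 5: syllable 1 coda /z/ has 1 consonant (> 0) → ill-formed
[knlo.fle] — violates constraint 1: syllable 1 onset /knl/ has 3 consonants (> 2) → ill-formed
[vur.ne] — violates constraint 5: syllable 1 coda /r/ has 1 consonant (> 0) → ill-formed
[mne] — violates constraint 3: syllable 1 onset /mn/: /m/ (nasal, 3) → /n/ (nasal, 3) does not rise → ill-formed
No form is well-formed → 0.

0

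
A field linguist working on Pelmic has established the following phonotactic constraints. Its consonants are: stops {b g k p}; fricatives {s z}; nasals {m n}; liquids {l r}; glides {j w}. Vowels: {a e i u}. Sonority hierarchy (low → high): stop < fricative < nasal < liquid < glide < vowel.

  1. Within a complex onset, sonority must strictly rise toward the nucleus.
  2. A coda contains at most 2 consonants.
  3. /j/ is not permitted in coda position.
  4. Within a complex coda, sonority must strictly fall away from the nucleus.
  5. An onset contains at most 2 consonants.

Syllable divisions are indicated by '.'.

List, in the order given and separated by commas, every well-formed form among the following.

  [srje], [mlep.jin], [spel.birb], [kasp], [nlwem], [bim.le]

[mlep.jin], [kasp], [bim.le]

[srje] — violates constraint 5: syllable 1 onset /srj/ has 3 consonants (> 2) → ill-formed
[mlep.jin] — σ1 onset /ml/ (3→4 rises), coda /p/ ok; σ2 onset /j/, coda /n/ ok → well-formed
[spel.birb] — violates constraint 1: syllable 1 onset /sp/: /s/ (fricative, 2) → /p/ (stop, 1) does not rise → ill-formed
[kasp] — σ1 onset /k/, coda /sp/ (2→1 falls) ok → well-formed
[nlwem] — violates constraint 5: syllable 1 onset /nlw/ has 3 consonants (> 2) → ill-formed
[bim.le] — σ1 onset /b/, coda /m/ ok; σ2 onset /l/, coda /∅/ ok → well-formed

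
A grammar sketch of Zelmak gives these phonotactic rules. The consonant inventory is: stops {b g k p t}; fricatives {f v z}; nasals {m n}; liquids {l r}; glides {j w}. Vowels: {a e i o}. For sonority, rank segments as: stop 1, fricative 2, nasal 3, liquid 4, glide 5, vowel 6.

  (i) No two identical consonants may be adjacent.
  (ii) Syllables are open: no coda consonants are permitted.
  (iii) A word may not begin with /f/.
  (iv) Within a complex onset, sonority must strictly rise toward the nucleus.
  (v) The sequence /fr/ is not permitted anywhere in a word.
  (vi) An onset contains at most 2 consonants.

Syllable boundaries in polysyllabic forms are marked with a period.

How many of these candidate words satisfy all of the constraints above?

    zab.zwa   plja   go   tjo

2

zab.zwa — violates constraint (ii): syllable 1 coda /b/ has 1 consonant (> 0) → illicit
plja — violates constraint (vi): syllable 1 onset /plj/ has 3 consonants (> 2) → illicit
go — σ1 onset /g/, coda /∅/ ok → licit
tjo — σ1 onset /tj/ (1→5 rises), coda /∅/ ok → licit
Licit: go, tjo → 2.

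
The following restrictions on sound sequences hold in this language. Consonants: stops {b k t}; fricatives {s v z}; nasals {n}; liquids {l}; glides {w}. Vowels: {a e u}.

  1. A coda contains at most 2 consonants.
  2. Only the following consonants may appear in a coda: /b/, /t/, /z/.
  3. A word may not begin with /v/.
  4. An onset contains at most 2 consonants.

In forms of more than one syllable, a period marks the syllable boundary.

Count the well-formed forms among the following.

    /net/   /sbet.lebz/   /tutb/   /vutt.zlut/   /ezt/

/net/ — σ1 onset /n/, coda /t/ ok → well-formed
/sbet.lebz/ — σ1 onset /sb/ (2C), coda /t/ ok; σ2 onset /l/, coda /bz/ (2C) ok → well-formed
/tutb/ — σ1 onset /t/, coda /tb/ (2C) ok → well-formed
/vutt.zlut/ — violates constraint 3: word begins with /v/ → ill-formed
/ezt/ — σ1 onset /∅/, coda /zt/ (2C) ok → well-formed
Well-formed: /net/, /sbet.lebz/, /tutb/, /ezt/ → 4.

4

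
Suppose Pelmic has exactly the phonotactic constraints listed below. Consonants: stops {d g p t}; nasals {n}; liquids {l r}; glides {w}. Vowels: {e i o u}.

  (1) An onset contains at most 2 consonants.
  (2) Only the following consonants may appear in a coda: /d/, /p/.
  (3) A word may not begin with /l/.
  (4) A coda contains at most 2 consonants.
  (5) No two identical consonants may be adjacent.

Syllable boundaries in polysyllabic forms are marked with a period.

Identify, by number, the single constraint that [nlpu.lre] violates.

1

[nlpu.lre]: syllable 1 onset /nlp/ has 3 consonants (> 2).
This is a violation of constraint 1: "An onset contains at most 2 consonants."
The remaining constraints (2, 3, 4, 5) are satisfied.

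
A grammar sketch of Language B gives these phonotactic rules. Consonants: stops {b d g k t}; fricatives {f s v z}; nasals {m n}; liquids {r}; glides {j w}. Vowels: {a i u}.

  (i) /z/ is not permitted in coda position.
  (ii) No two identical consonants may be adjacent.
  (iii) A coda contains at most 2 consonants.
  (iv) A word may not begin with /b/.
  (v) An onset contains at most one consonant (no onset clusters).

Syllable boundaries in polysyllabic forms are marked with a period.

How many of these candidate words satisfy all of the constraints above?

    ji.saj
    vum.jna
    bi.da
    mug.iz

ji.saj — σ1 onset /j/, coda /∅/ ok; σ2 onset /s/, coda /j/ ok → licit
vum.jna — violates constraint (v): syllable 2 onset /jn/ has 2 consonants (> 1) → illicit
bi.da — violates constraint (iv): word begins with /b/ → illicit
mug.iz — violates constraint (i): syllable 2 coda contains /z/ → illicit
Licit: ji.saj → 1.

1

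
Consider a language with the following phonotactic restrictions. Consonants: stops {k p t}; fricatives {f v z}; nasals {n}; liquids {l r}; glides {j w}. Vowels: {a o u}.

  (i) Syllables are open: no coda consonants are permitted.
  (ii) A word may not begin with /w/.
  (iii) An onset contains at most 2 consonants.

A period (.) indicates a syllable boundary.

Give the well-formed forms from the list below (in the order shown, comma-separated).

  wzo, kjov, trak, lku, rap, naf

lku

wzo — violates constraint (ii): word begins with /w/ → ill-formed
kjov — violates constraint (i): syllable 1 coda /v/ has 1 consonant (> 0) → ill-formed
trak — violates constraint (i): syllable 1 coda /k/ has 1 consonant (> 0) → ill-formed
lku — σ1 onset /lk/ (2C), coda /∅/ ok → well-formed
rap — violates constraint (i): syllable 1 coda /p/ has 1 consonant (> 0) → ill-formed
naf — violates constraint (i): syllable 1 coda /f/ has 1 consonant (> 0) → ill-formed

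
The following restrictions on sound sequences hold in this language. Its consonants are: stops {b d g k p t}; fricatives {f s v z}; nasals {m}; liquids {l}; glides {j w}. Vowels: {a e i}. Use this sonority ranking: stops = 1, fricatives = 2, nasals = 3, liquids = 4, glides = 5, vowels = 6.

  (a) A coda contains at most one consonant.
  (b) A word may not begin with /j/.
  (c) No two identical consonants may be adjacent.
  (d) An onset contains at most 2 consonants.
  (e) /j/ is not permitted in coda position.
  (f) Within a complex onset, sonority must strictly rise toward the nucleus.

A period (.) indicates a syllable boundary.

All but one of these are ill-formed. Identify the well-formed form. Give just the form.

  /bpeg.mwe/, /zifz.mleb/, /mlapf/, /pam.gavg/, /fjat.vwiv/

/bpeg.mwe/ — violates constraint (f): syllable 1 onset /bp/: /b/ (stop, 1) → /p/ (stop, 1) does not rise → ill-formed
/zifz.mleb/ — violates constraint (a): syllable 1 coda /fz/ has 2 consonants (> 1) → ill-formed
/mlapf/ — violates constraint (a): syllable 1 coda /pf/ has 2 consonants (> 1) → ill-formed
/pam.gavg/ — violates constraint (a): syllable 2 coda /vg/ has 2 consonants (> 1) → ill-formed
/fjat.vwiv/ — σ1 onset /fj/ (2→5 rises), coda /t/ ok; σ2 onset /vw/ (2→5 rises), coda /v/ ok → well-formed

/fjat.vwiv/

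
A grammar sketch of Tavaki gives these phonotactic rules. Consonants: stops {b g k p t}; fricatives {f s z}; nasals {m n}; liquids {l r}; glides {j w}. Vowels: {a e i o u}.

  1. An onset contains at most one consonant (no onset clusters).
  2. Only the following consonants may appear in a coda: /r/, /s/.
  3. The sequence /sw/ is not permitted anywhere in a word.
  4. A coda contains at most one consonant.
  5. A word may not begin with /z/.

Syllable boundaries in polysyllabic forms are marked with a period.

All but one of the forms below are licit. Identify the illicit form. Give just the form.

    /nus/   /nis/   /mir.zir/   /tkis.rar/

/nus/ — σ1 onset /n/, coda /s/ ok → licit
/nis/ — σ1 onset /n/, coda /s/ ok → licit
/mir.zir/ — σ1 onset /m/, coda /r/ ok; σ2 onset /z/, coda /r/ ok → licit
/tkis.rar/ — violates constraint 1: syllable 1 onset /tk/ has 2 consonants (> 1) → illicit

/tkis.rar/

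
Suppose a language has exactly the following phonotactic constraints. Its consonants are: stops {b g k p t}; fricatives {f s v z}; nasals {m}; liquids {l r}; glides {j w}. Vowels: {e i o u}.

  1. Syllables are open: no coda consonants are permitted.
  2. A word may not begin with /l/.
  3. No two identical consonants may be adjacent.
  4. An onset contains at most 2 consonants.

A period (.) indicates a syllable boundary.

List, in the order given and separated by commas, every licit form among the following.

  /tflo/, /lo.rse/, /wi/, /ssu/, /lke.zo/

/wi/

/tflo/ — violates constraint 4: syllable 1 onset /tfl/ has 3 consonants (> 2) → illicit
/lo.rse/ — violates constraint 2: word begins with /l/ → illicit
/wi/ — σ1 onset /w/, coda /∅/ ok → licit
/ssu/ — violates constraint 3: adjacent identical consonants /ss/ → illicit
/lke.zo/ — violates constraint 2: word begins with /l/ → illicit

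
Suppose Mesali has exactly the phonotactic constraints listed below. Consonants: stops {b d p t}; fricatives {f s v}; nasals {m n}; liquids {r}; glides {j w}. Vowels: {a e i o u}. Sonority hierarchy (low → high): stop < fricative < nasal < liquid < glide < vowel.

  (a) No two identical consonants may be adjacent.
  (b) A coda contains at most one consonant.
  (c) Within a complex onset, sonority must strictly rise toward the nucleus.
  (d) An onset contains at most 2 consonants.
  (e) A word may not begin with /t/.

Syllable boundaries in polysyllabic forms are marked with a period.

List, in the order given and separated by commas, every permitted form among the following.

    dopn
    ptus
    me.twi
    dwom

dopn — violates constraint (b): syllable 1 coda /pn/ has 2 consonants (> 1) → not permitted
ptus — violates constraint (c): syllable 1 onset /pt/: /p/ (stop, 1) → /t/ (stop, 1) does not rise → not permitted
me.twi — σ1 onset /m/, coda /∅/ ok; σ2 onset /tw/ (1→5 rises), coda /∅/ ok → permitted
dwom — σ1 onset /dw/ (1→5 rises), coda /m/ ok → permitted

me.twi, dwom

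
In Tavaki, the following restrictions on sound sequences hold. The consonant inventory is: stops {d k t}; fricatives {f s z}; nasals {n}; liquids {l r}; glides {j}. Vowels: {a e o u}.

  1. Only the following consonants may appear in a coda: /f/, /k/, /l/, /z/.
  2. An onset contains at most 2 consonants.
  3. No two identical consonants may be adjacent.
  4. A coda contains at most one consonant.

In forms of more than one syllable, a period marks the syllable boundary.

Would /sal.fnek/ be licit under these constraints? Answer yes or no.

yes

/sal.fnek/ — σ1 onset /s/, coda /l/ ok; σ2 onset /fn/ (2C), coda /k/ ok → licit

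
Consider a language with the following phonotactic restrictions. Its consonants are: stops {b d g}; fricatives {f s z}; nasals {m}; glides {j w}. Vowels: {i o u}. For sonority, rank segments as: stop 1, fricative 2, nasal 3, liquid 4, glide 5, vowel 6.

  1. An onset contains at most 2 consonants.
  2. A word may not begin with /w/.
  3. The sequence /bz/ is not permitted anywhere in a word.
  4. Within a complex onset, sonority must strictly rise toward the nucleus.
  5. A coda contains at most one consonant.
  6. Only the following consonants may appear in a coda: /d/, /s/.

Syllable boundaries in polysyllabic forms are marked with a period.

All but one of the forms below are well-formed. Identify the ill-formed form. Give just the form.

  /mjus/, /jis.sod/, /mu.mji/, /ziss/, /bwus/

/ziss/

/mjus/ — σ1 onset /mj/ (3→5 rises), coda /s/ ok → well-formed
/jis.sod/ — σ1 onset /j/, coda /s/ ok; σ2 onset /s/, coda /d/ ok → well-formed
/mu.mji/ — σ1 onset /m/, coda /∅/ ok; σ2 onset /mj/ (3→5 rises), coda /∅/ ok → well-formed
/ziss/ — violates constraint 5: syllable 1 coda /ss/ has 2 consonants (> 1) → ill-formed
/bwus/ — σ1 onset /bw/ (1→5 rises), coda /s/ ok → well-formed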